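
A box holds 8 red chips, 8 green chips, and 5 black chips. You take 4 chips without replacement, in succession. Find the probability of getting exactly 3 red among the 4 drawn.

104/855

One ordering (red drawn first) has probability 8/21 × 7/20 × 6/19 × 13/18 = 4368/143640 = 26/855.
There are C(4,3) = 4 such orderings, each equally likely, so P = 4 × 26/855 = 104/855.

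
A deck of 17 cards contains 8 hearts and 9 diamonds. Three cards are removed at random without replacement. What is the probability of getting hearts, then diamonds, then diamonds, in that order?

Multiply the probability of each draw given the previous ones:
P = 8/17 × 9/16 × 8/15 = 576/4080 = 12/85.

12/85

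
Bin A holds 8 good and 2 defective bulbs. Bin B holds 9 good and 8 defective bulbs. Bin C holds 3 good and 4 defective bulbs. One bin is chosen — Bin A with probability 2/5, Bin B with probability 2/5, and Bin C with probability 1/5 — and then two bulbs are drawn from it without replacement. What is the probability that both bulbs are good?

10264/26775

From Bin A: P(both good) = (8/10)(7/9) = 28/45.
From Bin B: P(both good) = (9/17)(8/16) = 9/34.
From Bin C: P(both good) = (3/7)(2/6) = 1/7.
Total probability = (2/5)(28/45) + (2/5)(9/34) + (1/5)(1/7) = 10264/26775.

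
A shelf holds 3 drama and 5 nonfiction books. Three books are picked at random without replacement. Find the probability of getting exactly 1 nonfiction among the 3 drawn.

One ordering (nonfiction drawn first) has probability 5/8 × 3/7 × 2/6 = 30/336 = 5/56.
There are C(3,1) = 3 such orderings, each equally likely, so P = 3 × 5/56 = 15/56.

15/56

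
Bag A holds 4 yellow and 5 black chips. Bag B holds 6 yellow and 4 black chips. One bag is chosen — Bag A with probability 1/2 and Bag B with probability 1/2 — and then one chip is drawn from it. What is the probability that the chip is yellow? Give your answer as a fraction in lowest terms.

From Bag A: P(yellow) = 4/9.
From Bag B: P(yellow) = 6/10.
Total probability = (1/2)(4/9) + (1/2)(6/10) = 47/90.

47/90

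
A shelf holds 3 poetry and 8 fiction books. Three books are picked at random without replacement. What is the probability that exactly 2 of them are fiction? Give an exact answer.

One ordering (fiction drawn first) has probability 8/11 × 7/10 × 3/9 = 168/990 = 28/165.
There are C(3,2) = 3 such orderings, each equally likely, so P = 3 × 28/165 = 28/55.

28/55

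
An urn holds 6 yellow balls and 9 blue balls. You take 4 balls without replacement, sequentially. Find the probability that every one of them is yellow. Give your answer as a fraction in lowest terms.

P(every draw is yellow) = 6/15 × 5/14 × 4/13 × 3/12 = 360/32760 = 1/91.

1/91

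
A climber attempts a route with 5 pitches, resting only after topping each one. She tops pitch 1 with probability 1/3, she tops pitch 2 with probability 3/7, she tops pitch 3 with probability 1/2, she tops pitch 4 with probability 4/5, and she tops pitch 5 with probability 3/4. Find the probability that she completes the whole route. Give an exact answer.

3/70

The events are sequential, so multiply the conditional probabilities:
P = 1/3 × 3/7 × 1/2 × 4/5 × 3/4 = 36/840 = 3/70.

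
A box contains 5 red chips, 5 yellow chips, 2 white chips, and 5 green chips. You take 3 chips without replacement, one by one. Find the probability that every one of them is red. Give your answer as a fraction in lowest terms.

P = 5/17 × 4/16 × 3/15 = 60/4080 = 1/68.

1/68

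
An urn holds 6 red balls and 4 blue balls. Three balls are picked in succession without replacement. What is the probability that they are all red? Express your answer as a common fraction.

P = 6/10 × 5/9 × 4/8 = 120/720 = 1/6.

1/6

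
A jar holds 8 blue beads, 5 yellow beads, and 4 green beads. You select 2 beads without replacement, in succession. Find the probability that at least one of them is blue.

25/34

P(no blue) = 9/17 × 8/16 = 72/272 = 9/34.
P(at least one) = 1 − 9/34 = 25/34.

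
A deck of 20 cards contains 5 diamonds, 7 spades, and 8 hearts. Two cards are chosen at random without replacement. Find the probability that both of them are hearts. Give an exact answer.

14/95

P(all hearts) = 8/20 × 7/19 = 56/380 = 14/95.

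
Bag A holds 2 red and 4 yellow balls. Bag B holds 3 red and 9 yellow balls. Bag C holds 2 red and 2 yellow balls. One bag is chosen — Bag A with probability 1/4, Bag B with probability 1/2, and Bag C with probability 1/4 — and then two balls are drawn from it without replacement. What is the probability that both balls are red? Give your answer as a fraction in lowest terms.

From Bag A: P(both red) = (2/6)(1/5) = 1/15.
From Bag B: P(both red) = (3/12)(2/11) = 1/22.
From Bag C: P(both red) = (2/4)(1/3) = 1/6.
Total probability = (1/4)(1/15) + (1/2)(1/22) + (1/4)(1/6) = 107/1320.

107/1320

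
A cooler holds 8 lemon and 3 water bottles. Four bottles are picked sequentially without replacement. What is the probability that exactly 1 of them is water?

28/55

One ordering (water drawn first) has probability 3/11 × 8/10 × 7/9 × 6/8 = 1008/7920 = 7/55.
There are C(4,1) = 4 such orderings, each equally likely, so P = 4 × 7/55 = 28/55.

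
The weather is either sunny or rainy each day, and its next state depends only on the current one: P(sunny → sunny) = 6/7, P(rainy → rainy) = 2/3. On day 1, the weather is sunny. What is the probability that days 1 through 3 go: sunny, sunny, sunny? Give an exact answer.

Day 1 is given. For each transition, use the conditional probability from the current state:
P(sunny | sunny) = 6/7; P(sunny | sunny) = 6/7.
P = 6/7 × 6/7 = 36/49.

36/49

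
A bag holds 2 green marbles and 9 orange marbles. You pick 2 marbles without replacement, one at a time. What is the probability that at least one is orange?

P(no orange) = 2/11 × 1/10 = 2/110 = 1/55.
P(at least one) = 1 − 1/55 = 54/55.

54/55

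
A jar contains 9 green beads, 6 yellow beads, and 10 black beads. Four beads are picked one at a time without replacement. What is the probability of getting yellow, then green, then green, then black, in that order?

Multiply the probability of each draw given the previous ones:
P = 6/25 × 9/24 × 8/23 × 10/22 = 4320/303600 = 18/1265.

18/1265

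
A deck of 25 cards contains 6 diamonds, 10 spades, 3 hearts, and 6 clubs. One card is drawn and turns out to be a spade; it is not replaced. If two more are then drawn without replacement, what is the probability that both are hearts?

After the first draw, 3 of the remaining 24 cards are hearts.
P = 3/24 × 2/23 = 6/552 = 1/92.

1/92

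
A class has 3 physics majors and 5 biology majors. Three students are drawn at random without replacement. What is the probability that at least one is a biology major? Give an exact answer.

55/56

P(no biology majors) = 3/8 × 2/7 × 1/6 = 6/336 = 1/56.
P(at least one) = 1 − 1/56 = 55/56.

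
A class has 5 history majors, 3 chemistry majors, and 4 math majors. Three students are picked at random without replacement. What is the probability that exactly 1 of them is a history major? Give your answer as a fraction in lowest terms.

21/44

One ordering (a history major drawn first) has probability 5/12 × 7/11 × 6/10 = 210/1320 = 7/44.
There are C(3,1) = 3 such orderings, each equally likely, so P = 3 × 7/44 = 21/44.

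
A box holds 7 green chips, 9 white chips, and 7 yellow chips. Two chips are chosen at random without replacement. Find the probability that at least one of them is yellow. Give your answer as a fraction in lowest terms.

P(no yellow) = 16/23 × 15/22 = 240/506 = 120/253.
P(at least one) = 1 − 120/253 = 133/253.

133/253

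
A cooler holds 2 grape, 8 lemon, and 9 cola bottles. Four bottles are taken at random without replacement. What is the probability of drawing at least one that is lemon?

591/646

P(no lemon) = 11/19 × 10/18 × 9/17 × 8/16 = 7920/93024 = 55/646.
P(at least one) = 1 − 55/646 = 591/646.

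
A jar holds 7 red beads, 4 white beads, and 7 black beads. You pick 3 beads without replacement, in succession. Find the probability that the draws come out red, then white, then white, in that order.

7/408

Each draw changes the counts, so multiply the conditional probabilities along the sequence:
P = 7/18 × 4/17 × 3/16 = 84/4896 = 7/408.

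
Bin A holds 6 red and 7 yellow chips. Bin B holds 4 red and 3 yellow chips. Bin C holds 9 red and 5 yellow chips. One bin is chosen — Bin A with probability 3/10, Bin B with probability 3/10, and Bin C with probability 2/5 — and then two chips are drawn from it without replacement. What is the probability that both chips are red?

From Bin A: P(both red) = (6/13)(5/12) = 5/26.
From Bin B: P(both red) = (4/7)(3/6) = 2/7.
From Bin C: P(both red) = (9/14)(8/13) = 36/91.
Total probability = (3/10)(5/26) + (3/10)(2/7) + (2/5)(36/91) = 549/1820.

549/1820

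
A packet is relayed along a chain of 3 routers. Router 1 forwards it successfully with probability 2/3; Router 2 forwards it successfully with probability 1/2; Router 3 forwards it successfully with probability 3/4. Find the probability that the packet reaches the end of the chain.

Each stage is reached only if all earlier stages succeed, so
P = 2/3 × 1/2 × 3/4 = 6/24 = 1/4.

1/4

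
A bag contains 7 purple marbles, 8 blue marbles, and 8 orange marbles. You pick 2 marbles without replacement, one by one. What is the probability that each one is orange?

28/253

P = 8/23 × 7/22 = 56/506 = 28/253.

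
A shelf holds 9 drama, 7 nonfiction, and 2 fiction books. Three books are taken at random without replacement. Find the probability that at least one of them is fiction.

P(no fiction) = 16/18 × 15/17 × 14/16 = 3360/4896 = 35/51.
P(at least one) = 1 − 35/51 = 16/51.

16/51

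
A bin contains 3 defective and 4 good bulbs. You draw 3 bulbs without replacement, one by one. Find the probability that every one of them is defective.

P(all defective) = 3/7 × 2/6 × 1/5 = 6/210 = 1/35.

1/35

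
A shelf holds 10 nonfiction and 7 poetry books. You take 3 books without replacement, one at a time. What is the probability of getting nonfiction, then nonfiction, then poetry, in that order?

21/136

Each draw changes the counts, so multiply the conditional probabilities along the sequence:
P = 10/17 × 9/16 × 7/15 = 630/4080 = 21/136.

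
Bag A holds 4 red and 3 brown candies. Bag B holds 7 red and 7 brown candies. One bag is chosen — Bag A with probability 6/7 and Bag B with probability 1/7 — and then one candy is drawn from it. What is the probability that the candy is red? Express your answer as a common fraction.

55/98

From Bag A: P(red) = 4/7.
From Bag B: P(red) = 7/14.
Total probability = (6/7)(4/7) + (1/7)(7/14) = 55/98.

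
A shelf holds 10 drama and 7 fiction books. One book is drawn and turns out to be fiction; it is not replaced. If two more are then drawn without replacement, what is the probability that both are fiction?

With the first book removed, 6 fiction remain out of 16.
P = 6/16 × 5/15 = 30/240 = 1/8.

1/8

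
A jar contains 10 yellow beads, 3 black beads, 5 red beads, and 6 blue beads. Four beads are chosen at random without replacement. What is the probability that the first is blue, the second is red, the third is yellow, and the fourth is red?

25/5313

Each draw changes the counts, so multiply the conditional probabilities along the sequence:
P = 6/24 × 5/23 × 10/22 × 4/21 = 1200/255024 = 25/5313.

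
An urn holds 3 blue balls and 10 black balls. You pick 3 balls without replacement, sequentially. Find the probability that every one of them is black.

60/143

P(every draw is black) = 10/13 × 9/12 × 8/11 = 720/1716 = 60/143.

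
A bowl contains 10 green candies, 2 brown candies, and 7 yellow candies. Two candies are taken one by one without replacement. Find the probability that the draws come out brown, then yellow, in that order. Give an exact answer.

Each draw changes the counts, so multiply the conditional probabilities along the sequence:
P = 2/19 × 7/18 = 14/342 = 7/171.

7/171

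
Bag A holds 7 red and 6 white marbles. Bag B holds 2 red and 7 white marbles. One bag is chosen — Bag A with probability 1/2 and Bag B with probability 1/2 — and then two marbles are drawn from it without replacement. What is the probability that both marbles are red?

139/936

From Bag A: P(both red) = (7/13)(6/12) = 7/26.
From Bag B: P(both red) = (2/9)(1/8) = 1/36.
Total probability = (1/2)(7/26) + (1/2)(1/36) = 139/936.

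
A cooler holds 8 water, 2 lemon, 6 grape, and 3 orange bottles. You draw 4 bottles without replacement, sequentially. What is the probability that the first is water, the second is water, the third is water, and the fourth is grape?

Each draw changes the counts, so multiply the conditional probabilities along the sequence:
P = 8/19 × 7/18 × 6/17 × 6/16 = 2016/93024 = 7/323.

7/323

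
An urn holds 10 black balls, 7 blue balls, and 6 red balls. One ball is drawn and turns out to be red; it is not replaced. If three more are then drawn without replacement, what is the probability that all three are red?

After the first draw, 5 of the remaining 22 balls are red.
P = 5/22 × 4/21 × 3/20 = 60/9240 = 1/154.

1/154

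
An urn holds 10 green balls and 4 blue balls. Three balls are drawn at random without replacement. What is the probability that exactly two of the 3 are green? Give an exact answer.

One ordering (green drawn first) has probability 10/14 × 9/13 × 4/12 = 360/2184 = 15/91.
There are C(3,2) = 3 such orderings, each equally likely, so P = 3 × 15/91 = 45/91.

45/91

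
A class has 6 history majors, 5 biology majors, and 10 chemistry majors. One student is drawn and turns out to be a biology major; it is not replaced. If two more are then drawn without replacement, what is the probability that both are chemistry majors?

After the first draw, 10 of the remaining 20 students are chemistry majors.
P = 10/20 × 9/19 = 90/380 = 9/38.

9/38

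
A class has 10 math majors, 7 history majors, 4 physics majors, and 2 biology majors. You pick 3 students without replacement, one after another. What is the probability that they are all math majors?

120/1771

P(all math majors) = 10/23 × 9/22 × 8/21 = 720/10626 = 120/1771.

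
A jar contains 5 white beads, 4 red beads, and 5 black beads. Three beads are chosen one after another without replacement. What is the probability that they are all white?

5/182

P(all white) = 5/14 × 4/13 × 3/12 = 60/2184 = 5/182.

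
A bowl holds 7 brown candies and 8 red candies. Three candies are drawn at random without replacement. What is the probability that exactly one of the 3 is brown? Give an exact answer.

One ordering (brown drawn first) has probability 7/15 × 8/14 × 7/13 = 392/2730 = 28/195.
There are C(3,1) = 3 such orderings, each equally likely, so P = 3 × 28/195 = 28/65.

28/65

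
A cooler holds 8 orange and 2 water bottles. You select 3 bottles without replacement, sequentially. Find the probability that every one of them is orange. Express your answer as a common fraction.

7/15

P(every draw is orange) = 8/10 × 7/9 × 6/8 = 336/720 = 7/15.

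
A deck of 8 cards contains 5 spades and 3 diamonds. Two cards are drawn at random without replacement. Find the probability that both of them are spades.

P(all spades) = 5/8 × 4/7 = 20/56 = 5/14.

5/14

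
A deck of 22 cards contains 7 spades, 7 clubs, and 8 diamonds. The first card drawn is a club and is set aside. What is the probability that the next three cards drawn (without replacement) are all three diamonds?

4/95

With the first card removed, 8 diamonds remain out of 21.
P = 8/21 × 7/20 × 6/19 = 336/7980 = 4/95.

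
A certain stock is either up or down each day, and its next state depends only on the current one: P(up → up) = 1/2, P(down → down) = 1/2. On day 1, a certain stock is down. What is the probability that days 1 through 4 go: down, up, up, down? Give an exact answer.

Day 1 is given. For each transition, use the conditional probability from the current state:
P(up | down) = 1/2; P(up | up) = 1/2; P(down | up) = 1/2.
P = 1/2 × 1/2 × 1/2 = 1/8.

1/8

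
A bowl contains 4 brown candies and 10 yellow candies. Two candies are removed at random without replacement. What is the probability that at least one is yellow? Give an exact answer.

P(no yellow) = 4/14 × 3/13 = 12/182 = 6/91.
P(at least one) = 1 − 6/91 = 85/91.

85/91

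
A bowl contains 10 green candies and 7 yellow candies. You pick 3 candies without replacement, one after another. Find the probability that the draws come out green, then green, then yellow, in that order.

Multiply the probability of each draw given the previous ones:
P = 10/17 × 9/16 × 7/15 = 630/4080 = 21/136.

21/136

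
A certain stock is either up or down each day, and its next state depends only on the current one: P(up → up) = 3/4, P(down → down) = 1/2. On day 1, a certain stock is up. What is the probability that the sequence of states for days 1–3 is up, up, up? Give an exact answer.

Day 1 is given. For each transition, use the conditional probability from the current state:
P(up | up) = 3/4; P(up | up) = 3/4.
P = 3/4 × 3/4 = 9/16.

9/16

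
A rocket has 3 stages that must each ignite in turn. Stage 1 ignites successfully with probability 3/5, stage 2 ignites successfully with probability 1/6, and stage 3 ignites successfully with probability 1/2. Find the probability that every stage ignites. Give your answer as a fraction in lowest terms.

1/20

Each stage is reached only if all earlier stages succeed, so
P = 3/5 × 1/6 × 1/2 = 3/60 = 1/20.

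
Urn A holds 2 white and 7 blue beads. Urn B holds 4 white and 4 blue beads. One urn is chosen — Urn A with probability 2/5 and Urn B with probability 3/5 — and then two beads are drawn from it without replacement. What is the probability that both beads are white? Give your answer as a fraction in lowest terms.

44/315

From Urn A: P(both white) = (2/9)(1/8) = 1/36.
From Urn B: P(both white) = (4/8)(3/7) = 3/14.
Total probability = (2/5)(1/36) + (3/5)(3/14) = 44/315.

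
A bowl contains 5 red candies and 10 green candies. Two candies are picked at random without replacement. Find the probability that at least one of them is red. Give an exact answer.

P(no red) = 10/15 × 9/14 = 90/210 = 3/7.
P(at least one) = 1 − 3/7 = 4/7.

4/7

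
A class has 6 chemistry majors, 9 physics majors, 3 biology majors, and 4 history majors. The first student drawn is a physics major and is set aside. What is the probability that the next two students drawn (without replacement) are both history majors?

1/35

With the first student removed, 4 history majors remain out of 21.
P = 4/21 × 3/20 = 12/420 = 1/35.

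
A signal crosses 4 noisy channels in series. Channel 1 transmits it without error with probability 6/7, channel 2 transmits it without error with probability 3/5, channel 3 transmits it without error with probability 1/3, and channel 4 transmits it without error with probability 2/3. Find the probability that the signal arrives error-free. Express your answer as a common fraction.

4/35

The events are sequential, so multiply the conditional probabilities:
P = 6/7 × 3/5 × 1/3 × 2/3 = 36/315 = 4/35.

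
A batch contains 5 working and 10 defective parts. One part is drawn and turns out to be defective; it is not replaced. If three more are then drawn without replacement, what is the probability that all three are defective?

With the first part removed, 9 defective remain out of 14.
P = 9/14 × 8/13 × 7/12 = 504/2184 = 3/13.

3/13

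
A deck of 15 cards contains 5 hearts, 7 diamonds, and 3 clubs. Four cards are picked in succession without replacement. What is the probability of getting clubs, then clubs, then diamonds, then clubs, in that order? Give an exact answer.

Each draw changes the counts, so multiply the conditional probabilities along the sequence:
P = 3/15 × 2/14 × 7/13 × 1/12 = 42/32760 = 1/780.

1/780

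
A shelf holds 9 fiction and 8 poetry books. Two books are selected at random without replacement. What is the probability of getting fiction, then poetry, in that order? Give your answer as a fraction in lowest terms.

9/34

Multiply the probability of each draw given the previous ones:
P = 9/17 × 8/16 = 72/272 = 9/34.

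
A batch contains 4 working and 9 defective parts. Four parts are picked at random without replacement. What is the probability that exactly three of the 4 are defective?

One ordering (defective drawn first) has probability 9/13 × 8/12 × 7/11 × 4/10 = 2016/17160 = 84/715.
There are C(4,3) = 4 such orderings, each equally likely, so P = 4 × 84/715 = 336/715.

336/715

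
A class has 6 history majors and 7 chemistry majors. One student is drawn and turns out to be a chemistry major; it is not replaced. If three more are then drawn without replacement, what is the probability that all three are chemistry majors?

1/11

With the first student removed, 6 chemistry majors remain out of 12.
P = 6/12 × 5/11 × 4/10 = 120/1320 = 1/11.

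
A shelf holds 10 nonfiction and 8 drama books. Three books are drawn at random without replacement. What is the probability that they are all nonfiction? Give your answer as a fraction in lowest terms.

5/34

P = 10/18 × 9/17 × 8/16 = 720/4896 = 5/34.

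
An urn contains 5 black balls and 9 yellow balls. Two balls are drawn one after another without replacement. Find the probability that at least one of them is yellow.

P(no yellow) = 5/14 × 4/13 = 20/182 = 10/91.
P(at least one) = 1 − 10/91 = 81/91.

81/91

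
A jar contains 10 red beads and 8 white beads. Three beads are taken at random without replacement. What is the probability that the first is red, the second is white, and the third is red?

Chain rule:
P = 10/18 × 8/17 × 9/16 = 720/4896 = 5/34.

5/34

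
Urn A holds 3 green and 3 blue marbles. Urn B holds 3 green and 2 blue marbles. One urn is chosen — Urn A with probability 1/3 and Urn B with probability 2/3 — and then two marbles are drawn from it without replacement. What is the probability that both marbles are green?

From Urn A: P(both green) = (3/6)(2/5) = 1/5.
From Urn B: P(both green) = (3/5)(2/4) = 3/10.
Total probability = (1/3)(1/5) + (2/3)(3/10) = 4/15.

4/15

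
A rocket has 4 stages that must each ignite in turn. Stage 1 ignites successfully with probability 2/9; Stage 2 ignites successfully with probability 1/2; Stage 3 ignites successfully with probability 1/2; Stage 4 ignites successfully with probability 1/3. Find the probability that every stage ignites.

Each stage is reached only if all earlier stages succeed, so
P = 2/9 × 1/2 × 1/2 × 1/3 = 2/108 = 1/54.

1/54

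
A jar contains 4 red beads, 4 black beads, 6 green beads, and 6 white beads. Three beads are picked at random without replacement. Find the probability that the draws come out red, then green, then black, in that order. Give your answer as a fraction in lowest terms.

4/285

Each draw changes the counts, so multiply the conditional probabilities along the sequence:
P = 4/20 × 6/19 × 4/18 = 96/6840 = 4/285.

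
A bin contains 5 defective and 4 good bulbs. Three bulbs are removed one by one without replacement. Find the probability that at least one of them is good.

P(no good) = 5/9 × 4/8 × 3/7 = 60/504 = 5/42.
P(at least one) = 1 − 5/42 = 37/42.

37/42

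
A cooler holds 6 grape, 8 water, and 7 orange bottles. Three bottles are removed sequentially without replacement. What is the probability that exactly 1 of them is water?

One ordering (water drawn first) has probability 8/21 × 13/20 × 12/19 = 1248/7980 = 104/665.
There are C(3,1) = 3 such orderings, each equally likely, so P = 3 × 104/665 = 312/665.

312/665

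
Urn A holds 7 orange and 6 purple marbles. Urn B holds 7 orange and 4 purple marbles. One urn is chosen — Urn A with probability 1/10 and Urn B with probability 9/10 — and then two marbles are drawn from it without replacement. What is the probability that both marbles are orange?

5299/14300

From Urn A: P(both orange) = (7/13)(6/12) = 7/26.
From Urn B: P(both orange) = (7/11)(6/10) = 21/55.
Total probability = (1/10)(7/26) + (9/10)(21/55) = 5299/14300.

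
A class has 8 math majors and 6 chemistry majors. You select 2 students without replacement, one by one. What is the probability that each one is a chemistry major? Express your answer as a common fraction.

15/91

P(all chemistry majors) = 6/14 × 5/13 = 30/182 = 15/91.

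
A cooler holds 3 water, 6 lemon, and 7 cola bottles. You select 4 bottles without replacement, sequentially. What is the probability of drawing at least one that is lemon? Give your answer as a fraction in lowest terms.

23/26

P(no lemon) = 10/16 × 9/15 × 8/14 × 7/13 = 5040/43680 = 3/26.
P(at least one) = 1 − 3/26 = 23/26.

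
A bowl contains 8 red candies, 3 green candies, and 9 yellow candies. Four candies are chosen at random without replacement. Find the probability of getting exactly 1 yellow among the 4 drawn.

99/323

One ordering (yellow drawn first) has probability 9/20 × 11/19 × 10/18 × 9/17 = 8910/116280 = 99/1292.
There are C(4,1) = 4 such orderings, each equally likely, so P = 4 × 99/1292 = 99/323.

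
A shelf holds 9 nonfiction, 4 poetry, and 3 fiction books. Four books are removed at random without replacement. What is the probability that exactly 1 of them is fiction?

33/70

One ordering (fiction drawn first) has probability 3/16 × 13/15 × 12/14 × 11/13 = 5148/43680 = 33/280.
There are C(4,1) = 4 such orderings, each equally likely, so P = 4 × 33/280 = 33/70.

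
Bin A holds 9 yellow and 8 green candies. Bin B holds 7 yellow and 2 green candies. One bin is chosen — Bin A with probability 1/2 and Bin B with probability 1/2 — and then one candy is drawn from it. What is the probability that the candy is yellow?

100/153

From Bin A: P(yellow) = 9/17.
From Bin B: P(yellow) = 7/9.
Total probability = (1/2)(9/17) + (1/2)(7/9) = 100/153.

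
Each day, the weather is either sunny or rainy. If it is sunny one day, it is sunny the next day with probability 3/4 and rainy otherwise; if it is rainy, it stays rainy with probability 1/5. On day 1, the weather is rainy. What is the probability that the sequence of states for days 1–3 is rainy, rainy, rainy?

Day 1 is given. For each transition, use the conditional probability from the current state:
P(rainy | rainy) = 1/5; P(rainy | rainy) = 1/5.
P = 1/5 × 1/5 = 1/25.

1/25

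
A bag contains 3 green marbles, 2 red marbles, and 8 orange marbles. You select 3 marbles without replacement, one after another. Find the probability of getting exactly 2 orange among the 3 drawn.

70/143

One ordering (orange drawn first) has probability 8/13 × 7/12 × 5/11 = 280/1716 = 70/429.
There are C(3,2) = 3 such orderings, each equally likely, so P = 3 × 70/429 = 70/143.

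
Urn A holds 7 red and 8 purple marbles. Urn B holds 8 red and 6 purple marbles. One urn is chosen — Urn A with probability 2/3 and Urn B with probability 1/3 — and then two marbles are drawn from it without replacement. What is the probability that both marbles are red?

46/195

From Urn A: P(both red) = (7/15)(6/14) = 1/5.
From Urn B: P(both red) = (8/14)(7/13) = 4/13.
Total probability = (2/3)(1/5) + (1/3)(4/13) = 46/195.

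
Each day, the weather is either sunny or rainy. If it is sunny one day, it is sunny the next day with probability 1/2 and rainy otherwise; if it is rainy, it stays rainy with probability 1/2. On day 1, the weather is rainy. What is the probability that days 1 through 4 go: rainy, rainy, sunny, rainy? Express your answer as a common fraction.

Day 1 is given. For each transition, use the conditional probability from the current state:
P(rainy | rainy) = 1/2; P(sunny | rainy) = 1/2; P(rainy | sunny) = 1/2.
P = 1/2 × 1/2 × 1/2 = 1/8.

1/8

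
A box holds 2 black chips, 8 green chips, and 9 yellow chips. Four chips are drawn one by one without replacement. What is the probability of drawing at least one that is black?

P(no black) = 17/19 × 16/18 × 15/17 × 14/16 = 57120/93024 = 35/57.
P(at least one) = 1 − 35/57 = 22/57.

22/57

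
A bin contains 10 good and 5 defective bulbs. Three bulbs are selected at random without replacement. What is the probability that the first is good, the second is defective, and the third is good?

Chain rule:
P = 10/15 × 5/14 × 9/13 = 450/2730 = 15/91.

15/91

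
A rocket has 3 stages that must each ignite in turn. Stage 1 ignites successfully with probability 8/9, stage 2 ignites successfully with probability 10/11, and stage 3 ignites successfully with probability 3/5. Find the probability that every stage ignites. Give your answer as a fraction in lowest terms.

16/33

Multiplying along the chain,
P = 8/9 × 10/11 × 3/5 = 240/495 = 16/33.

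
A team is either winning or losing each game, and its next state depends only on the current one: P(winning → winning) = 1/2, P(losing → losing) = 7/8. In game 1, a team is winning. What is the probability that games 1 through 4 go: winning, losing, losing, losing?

Game 1 is given. For each transition, use the conditional probability from the current state:
P(losing | winning) = 1/2; P(losing | losing) = 7/8; P(losing | losing) = 7/8.
P = 1/2 × 7/8 × 7/8 = 49/128.

49/128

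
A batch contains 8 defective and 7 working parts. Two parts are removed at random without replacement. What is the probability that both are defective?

4/15

P(every draw is defective) = 8/15 × 7/14 = 56/210 = 4/15.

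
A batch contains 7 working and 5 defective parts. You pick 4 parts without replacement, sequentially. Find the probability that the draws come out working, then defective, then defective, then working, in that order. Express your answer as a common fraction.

7/99

Each draw changes the counts, so multiply the conditional probabilities along the sequence:
P = 7/12 × 5/11 × 4/10 × 6/9 = 840/11880 = 7/99.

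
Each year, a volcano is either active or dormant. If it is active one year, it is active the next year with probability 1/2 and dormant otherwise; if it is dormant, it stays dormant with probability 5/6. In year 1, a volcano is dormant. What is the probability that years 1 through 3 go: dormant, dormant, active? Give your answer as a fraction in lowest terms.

Year 1 is given. For each transition, use the conditional probability from the current state:
P(dormant | dormant) = 5/6; P(active | dormant) = 1/6.
P = 5/6 × 1/6 = 5/36.

5/36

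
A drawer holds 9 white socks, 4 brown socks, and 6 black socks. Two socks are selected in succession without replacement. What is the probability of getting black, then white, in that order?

Each draw changes the counts, so multiply the conditional probabilities along the sequence:
P = 6/19 × 9/18 = 54/342 = 3/19.

3/19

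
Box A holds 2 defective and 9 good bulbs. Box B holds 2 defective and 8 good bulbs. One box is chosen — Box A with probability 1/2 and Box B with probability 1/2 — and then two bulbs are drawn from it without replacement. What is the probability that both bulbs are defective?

2/99

From Box A: P(both defective) = (2/11)(1/10) = 1/55.
From Box B: P(both defective) = (2/10)(1/9) = 1/45.
Total probability = (1/2)(1/55) + (1/2)(1/45) = 2/99.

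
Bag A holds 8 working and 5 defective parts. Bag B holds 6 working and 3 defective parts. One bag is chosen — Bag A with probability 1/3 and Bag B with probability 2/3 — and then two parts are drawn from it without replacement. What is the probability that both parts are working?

31/78

From Bag A: P(both working) = (8/13)(7/12) = 14/39.
From Bag B: P(both working) = (6/9)(5/8) = 5/12.
Total probability = (1/3)(14/39) + (2/3)(5/12) = 31/78.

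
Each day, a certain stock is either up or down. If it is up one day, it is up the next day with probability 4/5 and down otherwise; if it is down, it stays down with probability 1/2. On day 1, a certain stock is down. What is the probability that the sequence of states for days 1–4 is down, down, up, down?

Day 1 is given. For each transition, use the conditional probability from the current state:
P(down | down) = 1/2; P(up | down) = 1/2; P(down | up) = 1/5.
P = 1/2 × 1/2 × 1/5 = 1/20.

1/20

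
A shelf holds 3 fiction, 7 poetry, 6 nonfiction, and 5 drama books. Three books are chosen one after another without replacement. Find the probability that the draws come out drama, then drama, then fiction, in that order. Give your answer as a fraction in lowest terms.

1/133

Multiply the probability of each draw given the previous ones:
P = 5/21 × 4/20 × 3/19 = 60/7980 = 1/133.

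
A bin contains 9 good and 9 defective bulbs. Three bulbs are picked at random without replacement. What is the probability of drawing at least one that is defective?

P(no defective) = 9/18 × 8/17 × 7/16 = 504/4896 = 7/68.
P(at least one) = 1 − 7/68 = 61/68.

61/68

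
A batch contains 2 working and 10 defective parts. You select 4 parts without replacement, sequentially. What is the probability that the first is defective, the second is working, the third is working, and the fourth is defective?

Multiply the probability of each draw given the previous ones:
P = 10/12 × 2/11 × 1/10 × 9/9 = 180/11880 = 1/66.

1/66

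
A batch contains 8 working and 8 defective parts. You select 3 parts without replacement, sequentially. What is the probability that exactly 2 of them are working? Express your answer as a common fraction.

2/5

One ordering (working drawn first) has probability 8/16 × 7/15 × 8/14 = 448/3360 = 2/15.
There are C(3,2) = 3 such orderings, each equally likely, so P = 3 × 2/15 = 2/5.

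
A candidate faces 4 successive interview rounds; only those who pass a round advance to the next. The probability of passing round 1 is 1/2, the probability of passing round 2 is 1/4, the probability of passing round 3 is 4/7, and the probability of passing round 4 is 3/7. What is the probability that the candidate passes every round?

3/98

Each stage is reached only if all earlier stages succeed, so
P = 1/2 × 1/4 × 4/7 × 3/7 = 12/392 = 3/98.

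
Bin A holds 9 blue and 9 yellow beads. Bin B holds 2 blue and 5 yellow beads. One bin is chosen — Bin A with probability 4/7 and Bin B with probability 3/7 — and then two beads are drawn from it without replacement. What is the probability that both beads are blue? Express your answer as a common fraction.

129/833

From Bin A: P(both blue) = (9/18)(8/17) = 4/17.
From Bin B: P(both blue) = (2/7)(1/6) = 1/21.
Total probability = (4/7)(4/17) + (3/7)(1/21) = 129/833.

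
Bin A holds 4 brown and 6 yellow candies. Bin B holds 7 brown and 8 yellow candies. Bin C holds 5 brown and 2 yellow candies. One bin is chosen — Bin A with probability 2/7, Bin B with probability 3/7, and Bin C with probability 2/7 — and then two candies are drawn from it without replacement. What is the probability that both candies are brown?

191/735

From Bin A: P(both brown) = (4/10)(3/9) = 2/15.
From Bin B: P(both brown) = (7/15)(6/14) = 1/5.
From Bin C: P(both brown) = (5/7)(4/6) = 10/21.
Total probability = (2/7)(2/15) + (3/7)(1/5) + (2/7)(10/21) = 191/735.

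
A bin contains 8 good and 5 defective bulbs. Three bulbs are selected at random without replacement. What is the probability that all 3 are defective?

P(all defective) = 5/13 × 4/12 × 3/11 = 60/1716 = 5/143.

5/143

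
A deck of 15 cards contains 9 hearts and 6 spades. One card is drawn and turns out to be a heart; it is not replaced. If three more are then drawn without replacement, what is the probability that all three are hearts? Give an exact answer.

After the first draw, 8 of the remaining 14 cards are hearts.
P = 8/14 × 7/13 × 6/12 = 336/2184 = 2/13.

2/13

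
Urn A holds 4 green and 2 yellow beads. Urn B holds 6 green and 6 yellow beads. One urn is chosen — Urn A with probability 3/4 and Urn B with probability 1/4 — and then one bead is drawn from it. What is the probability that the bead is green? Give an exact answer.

From Urn A: P(green) = 4/6.
From Urn B: P(green) = 6/12.
Total probability = (3/4)(4/6) + (1/4)(6/12) = 5/8.

5/8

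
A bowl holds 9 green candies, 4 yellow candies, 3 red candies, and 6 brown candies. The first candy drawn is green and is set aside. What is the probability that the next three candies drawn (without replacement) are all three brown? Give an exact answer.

With the first candy removed, 6 brown remain out of 21.
P = 6/21 × 5/20 × 4/19 = 120/7980 = 2/133.

2/133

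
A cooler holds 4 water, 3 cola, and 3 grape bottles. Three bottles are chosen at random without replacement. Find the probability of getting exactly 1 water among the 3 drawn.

One ordering (water drawn first) has probability 4/10 × 6/9 × 5/8 = 120/720 = 1/6.
There are C(3,1) = 3 such orderings, each equally likely, so P = 3 × 1/6 = 1/2.

1/2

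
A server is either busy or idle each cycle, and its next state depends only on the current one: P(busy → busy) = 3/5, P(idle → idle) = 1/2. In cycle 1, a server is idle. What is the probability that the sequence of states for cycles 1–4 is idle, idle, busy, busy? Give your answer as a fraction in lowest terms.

3/20

Cycle 1 is given. For each transition, use the conditional probability from the current state:
P(idle | idle) = 1/2; P(busy | idle) = 1/2; P(busy | busy) = 3/5.
P = 1/2 × 1/2 × 3/5 = 3/20.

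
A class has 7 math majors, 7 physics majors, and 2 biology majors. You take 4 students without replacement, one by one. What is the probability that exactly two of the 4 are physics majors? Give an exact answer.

One ordering (physics majors drawn first) has probability 7/16 × 6/15 × 9/14 × 8/13 = 3024/43680 = 9/130.
There are C(4,2) = 6 such orderings, each equally likely, so P = 6 × 9/130 = 27/65.

27/65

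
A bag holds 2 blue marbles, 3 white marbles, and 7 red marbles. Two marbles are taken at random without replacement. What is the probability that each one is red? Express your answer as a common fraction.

7/22

P = 7/12 × 6/11 = 42/132 = 7/22.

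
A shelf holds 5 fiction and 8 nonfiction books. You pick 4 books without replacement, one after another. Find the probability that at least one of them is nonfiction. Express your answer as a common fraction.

P(no nonfiction) = 5/13 × 4/12 × 3/11 × 2/10 = 120/17160 = 1/143.
P(at least one) = 1 − 1/143 = 142/143.

142/143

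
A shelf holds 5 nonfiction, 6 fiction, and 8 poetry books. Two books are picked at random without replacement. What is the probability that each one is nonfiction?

10/171

P(every draw is nonfiction) = 5/19 × 4/18 = 20/342 = 10/171.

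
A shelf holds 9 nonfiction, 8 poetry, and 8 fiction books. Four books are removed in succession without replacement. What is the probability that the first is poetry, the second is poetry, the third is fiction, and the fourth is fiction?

Each draw changes the counts, so multiply the conditional probabilities along the sequence:
P = 8/25 × 7/24 × 8/23 × 7/22 = 3136/303600 = 196/18975.

196/18975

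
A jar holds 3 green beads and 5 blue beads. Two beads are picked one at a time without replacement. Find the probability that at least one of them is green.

P(no green) = 5/8 × 4/7 = 20/56 = 5/14.
P(at least one) = 1 − 5/14 = 9/14.

9/14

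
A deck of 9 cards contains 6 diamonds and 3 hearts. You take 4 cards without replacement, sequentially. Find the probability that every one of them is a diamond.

5/42

P(all diamonds) = 6/9 × 5/8 × 4/7 × 3/6 = 360/3024 = 5/42.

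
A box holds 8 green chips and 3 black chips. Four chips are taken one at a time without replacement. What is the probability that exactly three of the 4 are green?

28/55

One ordering (green drawn first) has probability 8/11 × 7/10 × 6/9 × 3/8 = 1008/7920 = 7/55.
There are C(4,3) = 4 such orderings, each equally likely, so P = 4 × 7/55 = 28/55.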